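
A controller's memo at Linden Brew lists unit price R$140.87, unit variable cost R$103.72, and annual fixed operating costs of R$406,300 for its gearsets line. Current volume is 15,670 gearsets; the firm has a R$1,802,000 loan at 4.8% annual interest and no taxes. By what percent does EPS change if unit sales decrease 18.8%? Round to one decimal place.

-122.5%

Contribution at this volume is 15,670 × R$37.15 = R$582,140.50.
Subtracting fixed costs: EBIT = R$582,140.50 − R$406,300 = R$175,840.50.
After interest of R$86,496.00, pre-tax earnings = R$89,344.50.
DCL = total CM / (EBIT − I) = R$582,140.50 / R$89,344.50 = 6.5157.
%ΔEPS = DCL × %ΔSales = 6.5157 × -18.8% = -122.5%.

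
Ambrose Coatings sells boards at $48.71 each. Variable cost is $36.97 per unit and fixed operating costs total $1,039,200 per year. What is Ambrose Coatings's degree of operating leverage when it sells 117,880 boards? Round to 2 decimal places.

4.01

At 117,880 units, contribution = 117,880 × $11.74 = $1,383,911.20.
EBIT = $1,383,911.20 − $1,039,200 = $344,711.20.
DOL = contribution ÷ EBIT = $1,383,911.20 ÷ $344,711.20 = 4.0147.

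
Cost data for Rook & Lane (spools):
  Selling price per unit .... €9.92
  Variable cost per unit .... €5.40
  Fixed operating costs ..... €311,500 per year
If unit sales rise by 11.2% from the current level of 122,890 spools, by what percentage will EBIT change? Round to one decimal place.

Contribution at this volume is 122,890 × €4.52 = €555,462.80.
Subtracting fixed costs: EBIT = €555,462.80 − €311,500 = €243,962.80.
So DOL = total CM / EBIT = €555,462.80 / €243,962.80 = 2.2768.
Operating income changes by 2.2768 × +11.2% = +25.5%.

+25.5%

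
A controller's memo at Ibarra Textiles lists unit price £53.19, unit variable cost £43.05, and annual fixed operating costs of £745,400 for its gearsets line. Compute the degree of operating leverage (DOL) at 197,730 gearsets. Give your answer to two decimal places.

Total contribution margin = 197,730 × £10.14 = £2,004,982.20.
EBIT = £2,004,982.20 − £745,400 = £1,259,582.20.
DOL = contribution ÷ EBIT = £2,004,982.20 ÷ £1,259,582.20 = 1.5918.

1.59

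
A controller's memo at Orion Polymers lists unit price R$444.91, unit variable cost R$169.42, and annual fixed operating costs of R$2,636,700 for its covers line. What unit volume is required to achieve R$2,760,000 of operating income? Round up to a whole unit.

19,590 covers

Each unit contributes R$444.91 − R$169.42 = R$275.49.
Units = (FC + target) / CM = (R$2,636,700 + R$2,760,000) / R$275.49 = 19,589.46, so 19,590 covers.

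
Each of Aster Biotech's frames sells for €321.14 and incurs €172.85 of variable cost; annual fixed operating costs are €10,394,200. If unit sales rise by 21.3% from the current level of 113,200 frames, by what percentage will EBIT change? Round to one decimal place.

Contribution at this volume is 113,200 × €148.29 = €16,786,428.00.
Subtracting fixed costs: EBIT = €16,786,428.00 − €10,394,200 = €6,392,228.00.
DOL = contribution ÷ EBIT = €16,786,428.00 ÷ €6,392,228.00 = 2.6261.
So EBIT moves 2.6261 × (+21.3%) = +55.9%.

+55.9%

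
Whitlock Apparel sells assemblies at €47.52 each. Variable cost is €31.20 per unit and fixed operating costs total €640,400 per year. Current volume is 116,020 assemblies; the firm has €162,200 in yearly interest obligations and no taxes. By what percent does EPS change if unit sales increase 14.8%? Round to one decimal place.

Contribution at this volume is 116,020 × €16.32 = €1,893,446.40.
Subtracting fixed costs: EBIT = €1,893,446.40 − €640,400 = €1,253,046.40.
Interest = €162,200.00, so EBIT − I = €1,090,846.40.
Degree of combined leverage = contribution ÷ (EBIT − I) = €1,893,446.40 ÷ €1,090,846.40 = 1.7358.
%ΔEPS = DCL × %ΔSales = 1.7358 × +14.8% = +25.7%.

+25.7%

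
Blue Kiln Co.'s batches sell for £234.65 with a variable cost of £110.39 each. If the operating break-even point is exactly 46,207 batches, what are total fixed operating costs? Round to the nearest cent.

£5,741,681.82

Contribution margin per unit = £234.65 − £110.39 = £124.26.
Fixed costs = break-even units × CM = 46,207 × £124.26 = £5,741,681.82.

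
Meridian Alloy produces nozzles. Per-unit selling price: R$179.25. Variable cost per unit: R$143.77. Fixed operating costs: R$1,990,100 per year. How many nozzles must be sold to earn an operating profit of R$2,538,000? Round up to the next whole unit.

127,625 nozzles

Unit CM = price − variable cost = R$179.25 − R$143.77 = R$35.48.
Need Q such that Q × R$35.48 − R$1,990,100 = R$2,538,000, i.e. Q = R$4,528,100 / R$35.48 = 127,624.01 → 127,625.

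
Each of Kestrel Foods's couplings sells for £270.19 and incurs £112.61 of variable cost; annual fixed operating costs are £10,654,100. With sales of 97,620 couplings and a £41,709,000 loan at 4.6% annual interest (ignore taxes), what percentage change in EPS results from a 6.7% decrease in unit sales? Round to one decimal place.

-36.7%

Contribution at this volume is 97,620 × £157.58 = £15,382,959.60.
Subtracting fixed costs: EBIT = £15,382,959.60 − £10,654,100 = £4,728,859.60.
After interest of £1,918,614.00, pre-tax earnings = £2,810,245.60.
DCL = total CM / (EBIT − I) = £15,382,959.60 / £2,810,245.60 = 5.4739.
%ΔEPS = DCL × %ΔSales = 5.4739 × -6.7% = -36.7%.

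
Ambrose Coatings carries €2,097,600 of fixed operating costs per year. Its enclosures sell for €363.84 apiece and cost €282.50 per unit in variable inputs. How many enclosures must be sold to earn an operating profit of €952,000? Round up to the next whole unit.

37,493 enclosures

Each unit contributes €363.84 − €282.50 = €81.34.
Need Q such that Q × €81.34 − €2,097,600 = €952,000, i.e. Q = €3,049,600 / €81.34 = 37,492.01 → 37,493.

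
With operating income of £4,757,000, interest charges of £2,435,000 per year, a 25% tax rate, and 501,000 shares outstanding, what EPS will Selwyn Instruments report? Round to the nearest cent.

£3.48

Pre-tax income = £4,757,000 − £2,435,000.00 = £2,322,000.00.
Net income = £2,322,000.00 × (1 − 0.25) = £1,741,500.00.
EPS = £1,741,500.00 ÷ 501,000 = £3.48.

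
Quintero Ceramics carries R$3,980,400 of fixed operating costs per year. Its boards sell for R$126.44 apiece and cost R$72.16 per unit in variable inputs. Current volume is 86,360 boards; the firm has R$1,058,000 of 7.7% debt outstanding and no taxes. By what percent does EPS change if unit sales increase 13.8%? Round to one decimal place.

Total contribution margin = 86,360 × R$54.28 = R$4,687,620.80.
EBIT = R$4,687,620.80 − R$3,980,400 = R$707,220.80.
Interest = R$81,466.00, so EBIT − I = R$625,754.80.
Degree of combined leverage = contribution ÷ (EBIT − I) = R$4,687,620.80 ÷ R$625,754.80 = 7.4911.
%ΔEPS = DCL × %ΔSales = 7.4911 × +13.8% = +103.4%.

+103.4%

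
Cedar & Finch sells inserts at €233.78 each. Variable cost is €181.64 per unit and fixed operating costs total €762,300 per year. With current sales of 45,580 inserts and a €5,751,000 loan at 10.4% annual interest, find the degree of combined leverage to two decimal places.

2.34

Total contribution margin = 45,580 × €52.14 = €2,376,541.20.
Operating income = contribution − fixed costs = €2,376,541.20 − €762,300 = €1,614,241.20. Interest = €598,104.00.
DOL = €2,376,541.20 ÷ €1,614,241.20 = 1.4722; DFL = €1,614,241.20 ÷ €1,016,137.20 = 1.5886.
Combined leverage = 1.4722 × 1.5886 = 2.3387.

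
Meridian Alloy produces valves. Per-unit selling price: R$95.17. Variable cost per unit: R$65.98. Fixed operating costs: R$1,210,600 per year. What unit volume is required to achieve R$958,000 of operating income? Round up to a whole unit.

74,293 valves

Each unit contributes R$95.17 − R$65.98 = R$29.19.
Required volume = (fixed costs + target profit) ÷ CM = (R$1,210,600 + R$958,000) ÷ R$29.19 = 74,292.57, so 74,293 valves.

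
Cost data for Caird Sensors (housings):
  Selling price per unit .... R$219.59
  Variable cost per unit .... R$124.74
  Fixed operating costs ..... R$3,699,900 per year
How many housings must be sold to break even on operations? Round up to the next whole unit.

39,008 housings

Each unit contributes R$219.59 − R$124.74 = R$94.85.
Break-even Q = R$3,699,900 / R$94.85 = 39,007.91 → 39,008 housings.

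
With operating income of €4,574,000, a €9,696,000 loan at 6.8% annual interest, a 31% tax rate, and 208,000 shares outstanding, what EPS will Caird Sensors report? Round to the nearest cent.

€12.99

Interest = €659,328.00, so EBT = €4,574,000 − €659,328.00 = €3,914,672.00.
Net income = €3,914,672.00 × (1 − 0.31) = €2,701,123.68.
Per share: €2,701,123.68 / 208,000 shares = €12.99.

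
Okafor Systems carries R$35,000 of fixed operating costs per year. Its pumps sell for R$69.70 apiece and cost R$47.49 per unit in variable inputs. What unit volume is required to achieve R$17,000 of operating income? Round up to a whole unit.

Contribution margin per unit = R$69.70 − R$47.49 = R$22.21.
Need Q such that Q × R$22.21 − R$35,000 = R$17,000, i.e. Q = R$52,000 / R$22.21 = 2,341.29 → 2,342.

2,342 pumps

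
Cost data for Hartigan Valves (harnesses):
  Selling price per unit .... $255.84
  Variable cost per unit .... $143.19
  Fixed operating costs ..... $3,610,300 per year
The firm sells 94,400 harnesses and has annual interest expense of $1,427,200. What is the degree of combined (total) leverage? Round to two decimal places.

1.90

Total contribution margin = 94,400 × $112.65 = $10,634,160.00.
Operating income = contribution − fixed costs = $10,634,160.00 − $3,610,300 = $7,023,860.00. Interest = $1,427,200.00.
DOL = $10,634,160.00 ÷ $7,023,860.00 = 1.5140; DFL = $7,023,860.00 ÷ $5,596,660.00 = 1.2550.
Combined leverage = 1.5140 × 1.2550 = 1.9001.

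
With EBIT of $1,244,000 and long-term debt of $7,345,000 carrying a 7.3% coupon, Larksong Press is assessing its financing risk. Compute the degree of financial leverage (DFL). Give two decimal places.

1.76

Annual interest charges come to $536,185.00.
Degree of financial leverage = EBIT / (EBIT − interest) = $1,244,000 / $707,815.00 = 1.7575.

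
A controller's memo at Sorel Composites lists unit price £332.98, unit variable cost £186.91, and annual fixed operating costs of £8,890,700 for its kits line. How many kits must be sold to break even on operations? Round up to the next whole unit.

Each unit contributes £332.98 − £186.91 = £146.07.
Break-even volume = fixed costs ÷ CM per unit = £8,890,700 ÷ £146.07 = 60,866.02, so 60,867 kits.

60,867 kits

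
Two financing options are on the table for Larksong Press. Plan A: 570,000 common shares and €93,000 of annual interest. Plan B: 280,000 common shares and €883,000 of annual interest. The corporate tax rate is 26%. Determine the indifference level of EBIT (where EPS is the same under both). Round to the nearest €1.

€1,645,759

At indifference, (EBIT − 93,000)(1 − t)/570,000 = (EBIT − 883,000)(1 − t)/280,000.
The (1 − t) factor cancels: (EBIT − 93,000) × 280,000 = (EBIT − 883,000) × 570,000.
EBIT × (570,000 − 280,000) = 883,000 × 570,000 − 93,000 × 280,000 = 477,270,000,000, so EBIT = 477,270,000,000 ÷ 290,000 = 1,645,758.62.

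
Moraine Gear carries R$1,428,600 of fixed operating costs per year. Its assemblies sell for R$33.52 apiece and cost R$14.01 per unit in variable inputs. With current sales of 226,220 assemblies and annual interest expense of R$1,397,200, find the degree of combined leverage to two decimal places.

2.78

Total contribution margin = 226,220 × R$19.51 = R$4,413,552.20.
EBIT = R$4,413,552.20 − R$1,428,600 = R$2,984,952.20. Interest = R$1,397,200.00, so EBIT − I = R$1,587,752.20.
Degree of total leverage = total CM / (EBIT − interest) = R$4,413,552.20 / R$1,587,752.20 = 2.7797.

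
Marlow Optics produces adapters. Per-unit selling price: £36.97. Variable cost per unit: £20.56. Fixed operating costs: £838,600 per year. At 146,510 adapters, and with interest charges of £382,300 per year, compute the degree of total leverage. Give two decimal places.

Contribution at this volume is 146,510 × £16.41 = £2,404,229.10.
Operating income = contribution − fixed costs = £2,404,229.10 − £838,600 = £1,565,629.10. Interest = £382,300.00, so EBIT − I = £1,183,329.10.
Degree of total leverage = total CM / (EBIT − interest) = £2,404,229.10 / £1,183,329.10 = 2.0318.

2.03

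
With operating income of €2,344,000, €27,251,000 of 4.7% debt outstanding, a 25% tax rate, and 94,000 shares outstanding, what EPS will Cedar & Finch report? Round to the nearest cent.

€8.48

Interest = €1,280,797.00, so EBT = €2,344,000 − €1,280,797.00 = €1,063,203.00.
Net income = €1,063,203.00 × (1 − 0.25) = €797,402.25.
Per share: €797,402.25 / 94,000 shares = €8.48.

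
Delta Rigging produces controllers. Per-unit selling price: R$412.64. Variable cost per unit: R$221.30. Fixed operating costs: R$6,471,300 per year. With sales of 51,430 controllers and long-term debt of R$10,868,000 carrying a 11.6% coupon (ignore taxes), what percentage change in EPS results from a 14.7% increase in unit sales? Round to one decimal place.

Contribution at this volume is 51,430 × R$191.34 = R$9,840,616.20.
Subtracting fixed costs: EBIT = R$9,840,616.20 − R$6,471,300 = R$3,369,316.20.
After interest of R$1,260,688.00, pre-tax earnings = R$2,108,628.20.
DCL = total CM / (EBIT − I) = R$9,840,616.20 / R$2,108,628.20 = 4.6668.
EPS therefore changes by 4.6668 × (+14.7%) = +68.6%.

+68.6%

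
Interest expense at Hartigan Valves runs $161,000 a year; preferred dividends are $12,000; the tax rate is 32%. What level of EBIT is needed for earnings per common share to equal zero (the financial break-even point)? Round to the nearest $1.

Grossing the preferred dividend up to pre-tax terms: $12,000 / (1 − 0.32) = $17,647.06.
EPS = 0 when EBIT covers interest plus the pre-tax preferred burden: $161,000 + $17,647.06 = $178,647.06.

$178,647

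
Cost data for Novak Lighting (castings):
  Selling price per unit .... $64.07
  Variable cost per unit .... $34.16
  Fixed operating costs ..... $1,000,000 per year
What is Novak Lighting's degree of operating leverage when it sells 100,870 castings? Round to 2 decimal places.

Contribution at this volume is 100,870 × $29.91 = $3,017,021.70.
Operating income = contribution − fixed costs = $3,017,021.70 − $1,000,000 = $2,017,021.70.
So DOL = total CM / EBIT = $3,017,021.70 / $2,017,021.70 = 1.4958.

1.50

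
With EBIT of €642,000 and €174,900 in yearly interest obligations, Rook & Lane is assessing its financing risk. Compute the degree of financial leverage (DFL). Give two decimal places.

1.37

Annual interest charges come to €174,900.00.
DFL = EBIT ÷ (EBIT − I) = €642,000 ÷ (€642,000 − €174,900.00) = €642,000 ÷ €467,100.00 = 1.3744.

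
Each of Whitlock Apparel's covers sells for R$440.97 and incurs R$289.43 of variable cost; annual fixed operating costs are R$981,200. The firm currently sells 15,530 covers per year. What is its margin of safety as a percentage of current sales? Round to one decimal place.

58.3%

Contribution margin per unit = R$440.97 − R$289.43 = R$151.54. Break-even units = R$981,200 ÷ R$151.54 = 6,474.86; break-even revenue = 6,474.86 × R$440.97 = R$2,855,218.19.
Actual sales revenue = 15,530 × R$440.97 = R$6,848,264.10.
Margin of safety = (R$6,848,264.10 − R$2,855,218.19) ÷ R$6,848,264.10 = 58.3%.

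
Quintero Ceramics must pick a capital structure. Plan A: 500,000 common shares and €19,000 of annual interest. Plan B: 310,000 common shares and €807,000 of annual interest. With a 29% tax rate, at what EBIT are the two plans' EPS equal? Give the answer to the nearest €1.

€2,092,684

Set EPS_A = EPS_B: (EBIT − €19,000)(1 − 0.29) ÷ 500,000 = (EBIT − €807,000)(1 − 0.29) ÷ 310,000.
The (1 − t) factor cancels: (EBIT − 19,000) × 310,000 = (EBIT − 807,000) × 500,000.
Solving, EBIT = (807,000·500,000 − 19,000·310,000) / (500,000 − 310,000) = 397,610,000,000 / 190,000 = 2,092,684.21.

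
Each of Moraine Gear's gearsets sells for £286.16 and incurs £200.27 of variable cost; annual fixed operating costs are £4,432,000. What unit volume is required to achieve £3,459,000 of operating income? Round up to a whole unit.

Contribution margin per unit = £286.16 − £200.27 = £85.89.
Need Q such that Q × £85.89 − £4,432,000 = £3,459,000, i.e. Q = £7,891,000 / £85.89 = 91,873.33 → 91,874.

91,874 gearsets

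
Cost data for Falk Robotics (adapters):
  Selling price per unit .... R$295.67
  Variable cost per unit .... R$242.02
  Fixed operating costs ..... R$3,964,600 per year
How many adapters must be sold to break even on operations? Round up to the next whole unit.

Each unit contributes R$295.67 − R$242.02 = R$53.65.
Break-even Q = R$3,964,600 / R$53.65 = 73,897.48 → 73,898 adapters.

73,898 adapters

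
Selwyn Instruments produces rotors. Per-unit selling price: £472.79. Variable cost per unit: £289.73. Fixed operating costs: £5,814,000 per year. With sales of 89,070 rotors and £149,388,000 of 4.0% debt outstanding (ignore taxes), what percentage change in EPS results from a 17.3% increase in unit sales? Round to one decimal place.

+62.5%

Contribution at this volume is 89,070 × £183.06 = £16,305,154.20.
Operating income = contribution − fixed costs = £16,305,154.20 − £5,814,000 = £10,491,154.20.
Interest = £5,975,520.00, so EBIT − I = £4,515,634.20.
Degree of combined leverage = contribution ÷ (EBIT − I) = £16,305,154.20 ÷ £4,515,634.20 = 3.6108.
%ΔEPS = DCL × %ΔSales = 3.6108 × +17.3% = +62.5%.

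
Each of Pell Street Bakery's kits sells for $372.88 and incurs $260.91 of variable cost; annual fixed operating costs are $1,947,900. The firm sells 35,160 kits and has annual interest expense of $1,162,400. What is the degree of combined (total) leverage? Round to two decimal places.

At 35,160 units, contribution = 35,160 × $111.97 = $3,936,865.20.
Subtracting fixed costs: EBIT = $3,936,865.20 − $1,947,900 = $1,988,965.20. Interest = $1,162,400.00, so EBIT − I = $826,565.20.
Degree of total leverage = total CM / (EBIT − interest) = $3,936,865.20 / $826,565.20 = 4.7629.

4.76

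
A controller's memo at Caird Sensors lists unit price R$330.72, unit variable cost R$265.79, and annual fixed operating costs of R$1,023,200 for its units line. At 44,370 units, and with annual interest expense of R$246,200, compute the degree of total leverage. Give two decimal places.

1.79

Contribution at this volume is 44,370 × R$64.93 = R$2,880,944.10.
Operating income = contribution − fixed costs = R$2,880,944.10 − R$1,023,200 = R$1,857,744.10. Interest = R$246,200.00.
DOL = R$2,880,944.10 ÷ R$1,857,744.10 = 1.5508; DFL = R$1,857,744.10 ÷ R$1,611,544.10 = 1.1528.
DCL = DOL × DFL = 1.5508 × 1.1528 = 1.7878.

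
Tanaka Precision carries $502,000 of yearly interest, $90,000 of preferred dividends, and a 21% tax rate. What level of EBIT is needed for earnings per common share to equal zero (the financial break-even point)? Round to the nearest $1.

$615,924

Grossing the preferred dividend up to pre-tax terms: $90,000 / (1 − 0.21) = $113,924.05.
EPS = 0 when EBIT covers interest plus the pre-tax preferred burden: $502,000 + $113,924.05 = $615,924.05.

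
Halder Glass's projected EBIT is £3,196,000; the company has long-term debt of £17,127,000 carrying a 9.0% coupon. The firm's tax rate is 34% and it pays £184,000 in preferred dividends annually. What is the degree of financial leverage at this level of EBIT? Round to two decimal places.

2.32

Interest = £1,541,430.00.
Preferred dividends grossed up pre-tax: £184,000 / (1 − 0.34) = £278,787.88.
DFL = EBIT ÷ [EBIT − I − D_p/(1−t)] = £3,196,000 ÷ [£3,196,000 − £1,541,430.00 − £278,787.88] = £3,196,000 ÷ £1,375,782.12 = 2.3230.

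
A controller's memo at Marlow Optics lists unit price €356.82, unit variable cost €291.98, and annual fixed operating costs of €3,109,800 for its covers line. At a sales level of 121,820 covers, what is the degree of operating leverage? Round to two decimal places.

1.65

Total contribution margin = 121,820 × €64.84 = €7,898,808.80.
Operating income = contribution − fixed costs = €7,898,808.80 − €3,109,800 = €4,789,008.80.
Degree of operating leverage = €7,898,808.80 / €4,789,008.80 = 1.6494.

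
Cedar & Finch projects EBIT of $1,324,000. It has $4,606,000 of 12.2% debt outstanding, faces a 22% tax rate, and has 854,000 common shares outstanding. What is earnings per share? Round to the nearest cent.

$0.70

Pre-tax income = $1,324,000 − $561,932.00 = $762,068.00.
After tax at 22%: net income = $762,068.00 × 0.78 = $594,413.04.
Per share: $594,413.04 / 854,000 shares = $0.70.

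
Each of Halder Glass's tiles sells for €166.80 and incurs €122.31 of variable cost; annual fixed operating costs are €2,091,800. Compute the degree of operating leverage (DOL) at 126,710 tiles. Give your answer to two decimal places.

Contribution at this volume is 126,710 × €44.49 = €5,637,327.90.
EBIT = €5,637,327.90 − €2,091,800 = €3,545,527.90.
Degree of operating leverage = €5,637,327.90 / €3,545,527.90 = 1.5900.

1.59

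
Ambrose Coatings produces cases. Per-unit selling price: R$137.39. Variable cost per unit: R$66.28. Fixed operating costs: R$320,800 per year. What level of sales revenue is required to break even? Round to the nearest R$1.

R$619,810

CM per unit = R$137.39 − R$66.28 = R$71.11; CM ratio = R$71.11 / R$137.39 = 0.5176.
Break-even sales = FC ÷ CM ratio = R$320,800 × R$137.39 / R$71.11 = R$619,810.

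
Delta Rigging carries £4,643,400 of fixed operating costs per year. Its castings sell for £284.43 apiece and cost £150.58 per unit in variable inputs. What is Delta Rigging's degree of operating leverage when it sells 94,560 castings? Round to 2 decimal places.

At 94,560 units, contribution = 94,560 × £133.85 = £12,656,856.00.
Subtracting fixed costs: EBIT = £12,656,856.00 − £4,643,400 = £8,013,456.00.
DOL = contribution ÷ EBIT = £12,656,856.00 ÷ £8,013,456.00 = 1.5795.

1.58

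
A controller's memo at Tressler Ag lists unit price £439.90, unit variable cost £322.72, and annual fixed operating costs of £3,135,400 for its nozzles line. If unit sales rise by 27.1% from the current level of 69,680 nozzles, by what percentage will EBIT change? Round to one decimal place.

Total contribution margin = 69,680 × £117.18 = £8,165,102.40.
Operating income = contribution − fixed costs = £8,165,102.40 − £3,135,400 = £5,029,702.40.
Degree of operating leverage = £8,165,102.40 / £5,029,702.40 = 1.6234.
So EBIT moves 1.6234 × (+27.1%) = +44.0%.

+44.0%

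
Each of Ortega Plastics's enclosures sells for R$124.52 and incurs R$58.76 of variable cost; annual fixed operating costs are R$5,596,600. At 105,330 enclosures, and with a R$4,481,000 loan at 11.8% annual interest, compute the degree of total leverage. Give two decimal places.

8.65

At 105,330 units, contribution = 105,330 × R$65.76 = R$6,926,500.80.
EBIT = R$6,926,500.80 − R$5,596,600 = R$1,329,900.80. Interest = R$528,758.00.
DOL = R$6,926,500.80 ÷ R$1,329,900.80 = 5.2083; DFL = R$1,329,900.80 ÷ R$801,142.80 = 1.6600.
Combined leverage = 5.2083 × 1.6600 = 8.6458.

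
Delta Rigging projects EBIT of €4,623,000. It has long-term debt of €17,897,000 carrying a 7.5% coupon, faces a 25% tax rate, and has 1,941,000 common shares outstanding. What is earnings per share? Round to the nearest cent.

Interest = €1,342,275.00, so EBT = €4,623,000 − €1,342,275.00 = €3,280,725.00.
After tax at 25%: net income = €3,280,725.00 × 0.75 = €2,460,543.75.
EPS = €2,460,543.75 ÷ 1,941,000 = €1.27.

€1.27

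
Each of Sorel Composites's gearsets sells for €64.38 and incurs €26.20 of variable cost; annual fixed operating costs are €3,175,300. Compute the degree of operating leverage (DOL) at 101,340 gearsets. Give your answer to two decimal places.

Total contribution margin = 101,340 × €38.18 = €3,869,161.20.
Operating income = contribution − fixed costs = €3,869,161.20 − €3,175,300 = €693,861.20.
DOL = contribution ÷ EBIT = €3,869,161.20 ÷ €693,861.20 = 5.5763.

5.58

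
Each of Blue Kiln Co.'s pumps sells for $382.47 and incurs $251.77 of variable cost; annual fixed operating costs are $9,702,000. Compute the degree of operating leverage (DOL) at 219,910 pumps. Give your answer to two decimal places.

1.51

Contribution at this volume is 219,910 × $130.70 = $28,742,237.00.
EBIT = $28,742,237.00 − $9,702,000 = $19,040,237.00.
So DOL = total CM / EBIT = $28,742,237.00 / $19,040,237.00 = 1.5096.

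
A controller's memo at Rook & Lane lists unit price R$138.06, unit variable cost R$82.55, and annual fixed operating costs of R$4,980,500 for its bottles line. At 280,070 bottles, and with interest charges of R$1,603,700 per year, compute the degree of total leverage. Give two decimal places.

Total contribution margin = 280,070 × R$55.51 = R$15,546,685.70.
EBIT = R$15,546,685.70 − R$4,980,500 = R$10,566,185.70. Interest = R$1,603,700.00, so EBIT − I = R$8,962,485.70.
Degree of total leverage = total CM / (EBIT − interest) = R$15,546,685.70 / R$8,962,485.70 = 1.7346.

1.73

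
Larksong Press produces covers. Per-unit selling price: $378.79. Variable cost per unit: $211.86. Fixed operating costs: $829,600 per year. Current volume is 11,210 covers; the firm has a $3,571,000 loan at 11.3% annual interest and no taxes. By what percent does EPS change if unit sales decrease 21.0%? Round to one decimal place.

Contribution at this volume is 11,210 × $166.93 = $1,871,285.30.
Operating income = contribution − fixed costs = $1,871,285.30 − $829,600 = $1,041,685.30.
Interest = $403,523.00, so EBIT − I = $638,162.30.
DCL = total CM / (EBIT − I) = $1,871,285.30 / $638,162.30 = 2.9323.
EPS therefore changes by 2.9323 × (-21.0%) = -61.6%.

-61.6%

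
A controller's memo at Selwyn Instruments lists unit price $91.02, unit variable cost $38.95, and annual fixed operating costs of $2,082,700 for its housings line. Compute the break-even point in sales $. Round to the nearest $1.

Contribution margin per unit = $91.02 − $38.95 = $52.07, a CM ratio of $52.07 ÷ $91.02 = 0.5721.
Break-even revenue = fixed costs × price ÷ CM = $2,082,700 × $91.02 ÷ $52.07 = $3,640,625.

$3,640,625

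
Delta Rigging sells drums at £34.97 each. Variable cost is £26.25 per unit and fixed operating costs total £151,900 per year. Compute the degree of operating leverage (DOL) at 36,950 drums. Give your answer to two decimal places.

Total contribution margin = 36,950 × £8.72 = £322,204.00.
Subtracting fixed costs: EBIT = £322,204.00 − £151,900 = £170,304.00.
So DOL = total CM / EBIT = £322,204.00 / £170,304.00 = 1.8919.

1.89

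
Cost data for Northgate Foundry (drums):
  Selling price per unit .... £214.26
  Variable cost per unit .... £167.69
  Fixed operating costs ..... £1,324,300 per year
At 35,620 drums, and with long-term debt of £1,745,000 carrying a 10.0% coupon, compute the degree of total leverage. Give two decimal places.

10.37

Total contribution margin = 35,620 × £46.57 = £1,658,823.40.
EBIT = £1,658,823.40 − £1,324,300 = £334,523.40. Interest = £174,500.00.
DOL = £1,658,823.40 ÷ £334,523.40 = 4.9588; DFL = £334,523.40 ÷ £160,023.40 = 2.0905.
Combined leverage = 4.9588 × 2.0905 = 10.3664.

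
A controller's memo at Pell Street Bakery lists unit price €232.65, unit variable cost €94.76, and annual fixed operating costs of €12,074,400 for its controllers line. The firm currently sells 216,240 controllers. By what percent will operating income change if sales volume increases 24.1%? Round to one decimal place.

Contribution at this volume is 216,240 × €137.89 = €29,817,333.60.
Operating income = contribution − fixed costs = €29,817,333.60 − €12,074,400 = €17,742,933.60.
So DOL = total CM / EBIT = €29,817,333.60 / €17,742,933.60 = 1.6805.
%ΔEBIT = DOL × %ΔSales = 1.6805 × +24.1% = +40.5%.

+40.5%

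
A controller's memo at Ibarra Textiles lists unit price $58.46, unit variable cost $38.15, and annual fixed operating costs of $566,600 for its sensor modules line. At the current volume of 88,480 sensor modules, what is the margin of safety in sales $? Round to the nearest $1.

$3,541,648

Contribution margin per unit = $58.46 − $38.15 = $20.31. Break-even units = $566,600 ÷ $20.31 = 27,897.59; break-even revenue = 27,897.59 × $58.46 = $1,630,892.96.
Current sales = 88,480 × $58.46 = $5,172,540.80.
Margin of safety = $5,172,540.80 − $1,630,892.96 = $3,541,648.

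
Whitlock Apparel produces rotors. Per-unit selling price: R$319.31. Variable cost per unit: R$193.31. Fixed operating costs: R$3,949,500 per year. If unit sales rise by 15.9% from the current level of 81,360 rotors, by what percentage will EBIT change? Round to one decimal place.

At 81,360 units, contribution = 81,360 × R$126.00 = R$10,251,360.00.
Operating income = contribution − fixed costs = R$10,251,360.00 − R$3,949,500 = R$6,301,860.00.
So DOL = total CM / EBIT = R$10,251,360.00 / R$6,301,860.00 = 1.6267.
So EBIT moves 1.6267 × (+15.9%) = +25.9%.

+25.9%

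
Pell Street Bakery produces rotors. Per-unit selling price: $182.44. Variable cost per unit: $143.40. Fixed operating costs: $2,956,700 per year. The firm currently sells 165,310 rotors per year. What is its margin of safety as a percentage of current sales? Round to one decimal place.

Contribution margin per unit = $182.44 − $143.40 = $39.04. Break-even units = $2,956,700 ÷ $39.04 = 75,735.14; break-even revenue = 75,735.14 × $182.44 = $13,817,119.57.
Actual sales revenue = 165,310 × $182.44 = $30,159,156.40.
Margin of safety = ($30,159,156.40 − $13,817,119.57) ÷ $30,159,156.40 = 54.2%.

54.2%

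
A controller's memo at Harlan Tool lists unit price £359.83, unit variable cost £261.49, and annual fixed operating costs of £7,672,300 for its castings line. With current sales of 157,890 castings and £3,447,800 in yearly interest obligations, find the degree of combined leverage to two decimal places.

3.52

At 157,890 units, contribution = 157,890 × £98.34 = £15,526,902.60.
Operating income = contribution − fixed costs = £15,526,902.60 − £7,672,300 = £7,854,602.60. Interest = £3,447,800.00.
DOL = £15,526,902.60 ÷ £7,854,602.60 = 1.9768; DFL = £7,854,602.60 ÷ £4,406,802.60 = 1.7824.
Combined leverage = 1.9768 × 1.7824 = 3.5234.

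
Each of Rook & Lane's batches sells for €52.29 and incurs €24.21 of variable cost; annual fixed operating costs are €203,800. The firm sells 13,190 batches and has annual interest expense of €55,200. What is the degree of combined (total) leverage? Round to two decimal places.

3.33

At 13,190 units, contribution = 13,190 × €28.08 = €370,375.20.
Operating income = contribution − fixed costs = €370,375.20 − €203,800 = €166,575.20. Interest = €55,200.00, so EBIT − I = €111,375.20.
DCL = contribution ÷ (EBIT − I) = €370,375.20 ÷ €111,375.20 = 3.3255.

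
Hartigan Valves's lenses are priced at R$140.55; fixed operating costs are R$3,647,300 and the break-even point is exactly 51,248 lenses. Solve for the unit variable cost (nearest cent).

R$69.38

At break-even, FC = Q × (P − VC), so P − VC = R$3,647,300 ÷ 51,248 = R$71.1696.
Variable cost per unit = R$140.55 − R$71.1696 = R$69.38.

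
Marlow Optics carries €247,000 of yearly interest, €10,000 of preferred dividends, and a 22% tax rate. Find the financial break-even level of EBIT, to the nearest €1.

€259,821

Preferred dividends are paid after tax, so their pre-tax equivalent is €10,000 ÷ (1 − 0.22) = €12,820.51.
EPS = 0 when EBIT covers interest plus the pre-tax preferred burden: €247,000 + €12,820.51 = €259,820.51.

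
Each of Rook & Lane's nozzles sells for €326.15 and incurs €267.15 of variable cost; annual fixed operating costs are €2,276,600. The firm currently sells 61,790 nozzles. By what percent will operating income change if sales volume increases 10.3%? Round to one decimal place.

+27.4%

At 61,790 units, contribution = 61,790 × €59.00 = €3,645,610.00.
Operating income = contribution − fixed costs = €3,645,610.00 − €2,276,600 = €1,369,010.00.
Degree of operating leverage = €3,645,610.00 / €1,369,010.00 = 2.6630.
Operating income changes by 2.6630 × +10.3% = +27.4%.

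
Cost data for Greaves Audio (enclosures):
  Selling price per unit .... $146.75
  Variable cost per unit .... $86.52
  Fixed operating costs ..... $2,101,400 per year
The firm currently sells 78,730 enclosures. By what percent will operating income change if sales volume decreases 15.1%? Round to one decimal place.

Contribution at this volume is 78,730 × $60.23 = $4,741,907.90.
Operating income = contribution − fixed costs = $4,741,907.90 − $2,101,400 = $2,640,507.90.
DOL = contribution ÷ EBIT = $4,741,907.90 ÷ $2,640,507.90 = 1.7958.
%ΔEBIT = DOL × %ΔSales = 1.7958 × -15.1% = -27.1%.

-27.1%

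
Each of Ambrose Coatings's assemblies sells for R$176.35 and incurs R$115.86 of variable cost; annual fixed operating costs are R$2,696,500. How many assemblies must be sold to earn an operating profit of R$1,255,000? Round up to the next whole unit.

Contribution margin per unit = R$176.35 − R$115.86 = R$60.49.
Need Q such that Q × R$60.49 − R$2,696,500 = R$1,255,000, i.e. Q = R$3,951,500 / R$60.49 = 65,324.85 → 65,325.

65,325 assemblies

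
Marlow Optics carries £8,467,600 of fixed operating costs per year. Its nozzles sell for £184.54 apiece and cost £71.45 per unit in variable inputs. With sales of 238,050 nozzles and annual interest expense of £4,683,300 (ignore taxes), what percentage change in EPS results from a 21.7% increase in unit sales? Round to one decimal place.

+42.4%

Contribution at this volume is 238,050 × £113.09 = £26,921,074.50.
Subtracting fixed costs: EBIT = £26,921,074.50 − £8,467,600 = £18,453,474.50.
After interest of £4,683,300.00, pre-tax earnings = £13,770,174.50.
Degree of combined leverage = contribution ÷ (EBIT − I) = £26,921,074.50 ÷ £13,770,174.50 = 1.9550.
EPS therefore changes by 1.9550 × (+21.7%) = +42.4%.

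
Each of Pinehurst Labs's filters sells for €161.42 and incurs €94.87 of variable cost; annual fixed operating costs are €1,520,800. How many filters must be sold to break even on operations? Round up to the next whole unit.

Unit CM = price − variable cost = €161.42 − €94.87 = €66.55.
Break-even volume = fixed costs ÷ CM per unit = €1,520,800 ÷ €66.55 = 22,851.99, so 22,852 filters.

22,852 filters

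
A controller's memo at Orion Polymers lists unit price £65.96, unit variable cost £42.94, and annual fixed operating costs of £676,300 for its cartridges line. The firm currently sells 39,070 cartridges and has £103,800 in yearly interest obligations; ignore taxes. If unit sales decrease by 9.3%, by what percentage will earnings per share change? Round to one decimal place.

-70.1%

Contribution at this volume is 39,070 × £23.02 = £899,391.40.
Subtracting fixed costs: EBIT = £899,391.40 − £676,300 = £223,091.40.
Interest = £103,800.00, so EBIT − I = £119,291.40.
Degree of combined leverage = contribution ÷ (EBIT − I) = £899,391.40 ÷ £119,291.40 = 7.5394.
%ΔEPS = DCL × %ΔSales = 7.5394 × -9.3% = -70.1%.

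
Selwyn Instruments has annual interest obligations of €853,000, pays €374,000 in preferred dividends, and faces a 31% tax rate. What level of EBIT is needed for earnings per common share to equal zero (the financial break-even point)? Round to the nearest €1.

€1,395,029

Grossing the preferred dividend up to pre-tax terms: €374,000 / (1 − 0.31) = €542,028.99.
Financial break-even EBIT = interest + D_p ÷ (1 − t) = €853,000 + €542,028.99 = €1,395,028.99.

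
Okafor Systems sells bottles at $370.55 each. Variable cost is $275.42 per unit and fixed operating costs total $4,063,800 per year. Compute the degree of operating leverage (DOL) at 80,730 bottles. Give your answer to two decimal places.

At 80,730 units, contribution = 80,730 × $95.13 = $7,679,844.90.
Operating income = contribution − fixed costs = $7,679,844.90 − $4,063,800 = $3,616,044.90.
So DOL = total CM / EBIT = $7,679,844.90 / $3,616,044.90 = 2.1238.

2.12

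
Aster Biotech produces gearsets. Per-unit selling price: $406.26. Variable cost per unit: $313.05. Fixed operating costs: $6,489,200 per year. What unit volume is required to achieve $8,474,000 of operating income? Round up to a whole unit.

Contribution margin per unit = $406.26 − $313.05 = $93.21.
Units = (FC + target) / CM = ($6,489,200 + $8,474,000) / $93.21 = 160,532.13, so 160,533 gearsets.

160,533 gearsets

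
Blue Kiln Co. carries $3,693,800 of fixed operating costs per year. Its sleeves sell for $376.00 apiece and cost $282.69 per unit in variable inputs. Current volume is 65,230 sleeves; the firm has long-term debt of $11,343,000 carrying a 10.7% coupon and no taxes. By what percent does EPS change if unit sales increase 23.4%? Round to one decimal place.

Contribution at this volume is 65,230 × $93.31 = $6,086,611.30.
Operating income = contribution − fixed costs = $6,086,611.30 − $3,693,800 = $2,392,811.30.
Interest = $1,213,701.00, so EBIT − I = $1,179,110.30.
Degree of combined leverage = contribution ÷ (EBIT − I) = $6,086,611.30 ÷ $1,179,110.30 = 5.1620.
%ΔEPS = DCL × %ΔSales = 5.1620 × +23.4% = +120.8%.

+120.8%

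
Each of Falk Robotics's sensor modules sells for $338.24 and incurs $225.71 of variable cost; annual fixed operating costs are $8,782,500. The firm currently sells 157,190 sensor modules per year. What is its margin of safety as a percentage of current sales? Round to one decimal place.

Contribution margin per unit = $338.24 − $225.71 = $112.53. Break-even units = $8,782,500 ÷ $112.53 = 78,045.85; break-even revenue = 78,045.85 × $338.24 = $26,398,229.81.
Actual sales revenue = 157,190 × $338.24 = $53,167,945.60.
Margin of safety = ($53,167,945.60 − $26,398,229.81) ÷ $53,167,945.60 = 50.3%.

50.3%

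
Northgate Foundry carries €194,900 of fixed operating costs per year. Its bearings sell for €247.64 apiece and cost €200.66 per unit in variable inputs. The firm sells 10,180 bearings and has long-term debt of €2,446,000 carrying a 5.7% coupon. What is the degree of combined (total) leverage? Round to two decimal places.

Total contribution margin = 10,180 × €46.98 = €478,256.40.
Operating income = contribution − fixed costs = €478,256.40 − €194,900 = €283,356.40. Interest = €139,422.00, so EBIT − I = €143,934.40.
Degree of total leverage = total CM / (EBIT − interest) = €478,256.40 / €143,934.40 = 3.3227.

3.32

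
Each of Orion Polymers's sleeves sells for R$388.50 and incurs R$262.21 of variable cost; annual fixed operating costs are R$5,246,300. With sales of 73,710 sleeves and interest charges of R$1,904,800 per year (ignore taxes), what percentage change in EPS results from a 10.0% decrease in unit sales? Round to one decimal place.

Total contribution margin = 73,710 × R$126.29 = R$9,308,835.90.
Operating income = contribution − fixed costs = R$9,308,835.90 − R$5,246,300 = R$4,062,535.90.
After interest of R$1,904,800.00, pre-tax earnings = R$2,157,735.90.
Degree of combined leverage = contribution ÷ (EBIT − I) = R$9,308,835.90 ÷ R$2,157,735.90 = 4.3142.
EPS therefore changes by 4.3142 × (-10.0%) = -43.1%.

-43.1%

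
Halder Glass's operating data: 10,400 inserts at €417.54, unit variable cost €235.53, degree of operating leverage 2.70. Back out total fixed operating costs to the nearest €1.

Contribution at this volume is 10,400 × €182.01 = €1,892,904.00.
Since DOL = CM ÷ EBIT, EBIT = €1,892,904.00 ÷ 2.70 = €701,075.56.
Fixed costs = CM − EBIT = €1,892,904.00 − €701,075.56 = €1,191,828.

€1,191,828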